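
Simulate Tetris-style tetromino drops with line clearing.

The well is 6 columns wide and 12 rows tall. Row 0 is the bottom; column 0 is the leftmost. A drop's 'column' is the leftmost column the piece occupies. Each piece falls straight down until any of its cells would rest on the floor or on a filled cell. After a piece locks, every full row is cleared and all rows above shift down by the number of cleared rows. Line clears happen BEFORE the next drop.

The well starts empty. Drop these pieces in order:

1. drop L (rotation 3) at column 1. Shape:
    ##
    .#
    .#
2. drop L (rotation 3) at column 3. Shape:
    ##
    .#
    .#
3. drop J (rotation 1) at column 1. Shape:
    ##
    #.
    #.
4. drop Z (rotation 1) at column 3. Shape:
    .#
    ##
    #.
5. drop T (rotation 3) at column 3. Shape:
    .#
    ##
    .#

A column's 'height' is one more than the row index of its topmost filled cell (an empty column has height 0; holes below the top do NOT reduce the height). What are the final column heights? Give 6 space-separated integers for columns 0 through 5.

Drop 1: L rot3 at col 1 lands with bottom-row=0; cleared 0 line(s) (total 0); column heights now [0 3 3 0 0 0], max=3
Drop 2: L rot3 at col 3 lands with bottom-row=0; cleared 0 line(s) (total 0); column heights now [0 3 3 3 3 0], max=3
Drop 3: J rot1 at col 1 lands with bottom-row=3; cleared 0 line(s) (total 0); column heights now [0 6 6 3 3 0], max=6
Drop 4: Z rot1 at col 3 lands with bottom-row=3; cleared 0 line(s) (total 0); column heights now [0 6 6 5 6 0], max=6
Drop 5: T rot3 at col 3 lands with bottom-row=6; cleared 0 line(s) (total 0); column heights now [0 6 6 8 9 0], max=9

Answer: 0 6 6 8 9 0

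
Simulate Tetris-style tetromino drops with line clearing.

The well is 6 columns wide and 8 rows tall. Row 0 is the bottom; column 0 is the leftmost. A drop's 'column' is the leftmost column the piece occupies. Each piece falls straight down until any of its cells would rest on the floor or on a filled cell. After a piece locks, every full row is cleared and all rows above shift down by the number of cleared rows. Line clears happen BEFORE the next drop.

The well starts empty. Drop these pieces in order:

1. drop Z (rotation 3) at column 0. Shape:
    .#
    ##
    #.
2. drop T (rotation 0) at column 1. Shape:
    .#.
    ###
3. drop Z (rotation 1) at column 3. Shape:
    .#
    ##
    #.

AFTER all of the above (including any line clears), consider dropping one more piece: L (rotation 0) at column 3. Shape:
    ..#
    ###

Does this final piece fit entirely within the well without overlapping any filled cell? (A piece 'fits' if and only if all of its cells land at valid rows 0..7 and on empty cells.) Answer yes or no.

Drop 1: Z rot3 at col 0 lands with bottom-row=0; cleared 0 line(s) (total 0); column heights now [2 3 0 0 0 0], max=3
Drop 2: T rot0 at col 1 lands with bottom-row=3; cleared 0 line(s) (total 0); column heights now [2 4 5 4 0 0], max=5
Drop 3: Z rot1 at col 3 lands with bottom-row=4; cleared 0 line(s) (total 0); column heights now [2 4 5 6 7 0], max=7
Test piece L rot0 at col 3 (width 3): heights before test = [2 4 5 6 7 0]; fits = False

Answer: no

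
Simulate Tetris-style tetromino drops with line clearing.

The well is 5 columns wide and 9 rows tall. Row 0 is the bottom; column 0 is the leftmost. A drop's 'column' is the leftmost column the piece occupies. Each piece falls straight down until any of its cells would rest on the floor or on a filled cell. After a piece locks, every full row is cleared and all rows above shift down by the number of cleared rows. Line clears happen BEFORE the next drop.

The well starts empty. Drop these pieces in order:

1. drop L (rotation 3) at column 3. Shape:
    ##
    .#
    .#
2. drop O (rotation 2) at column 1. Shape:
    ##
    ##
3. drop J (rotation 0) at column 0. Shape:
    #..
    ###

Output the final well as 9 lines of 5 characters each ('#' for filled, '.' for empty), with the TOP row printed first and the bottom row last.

Answer: .....
.....
.....
.....
.....
.....
#....
.##.#
.##.#

Derivation:
Drop 1: L rot3 at col 3 lands with bottom-row=0; cleared 0 line(s) (total 0); column heights now [0 0 0 3 3], max=3
Drop 2: O rot2 at col 1 lands with bottom-row=0; cleared 0 line(s) (total 0); column heights now [0 2 2 3 3], max=3
Drop 3: J rot0 at col 0 lands with bottom-row=2; cleared 1 line(s) (total 1); column heights now [3 2 2 0 2], max=3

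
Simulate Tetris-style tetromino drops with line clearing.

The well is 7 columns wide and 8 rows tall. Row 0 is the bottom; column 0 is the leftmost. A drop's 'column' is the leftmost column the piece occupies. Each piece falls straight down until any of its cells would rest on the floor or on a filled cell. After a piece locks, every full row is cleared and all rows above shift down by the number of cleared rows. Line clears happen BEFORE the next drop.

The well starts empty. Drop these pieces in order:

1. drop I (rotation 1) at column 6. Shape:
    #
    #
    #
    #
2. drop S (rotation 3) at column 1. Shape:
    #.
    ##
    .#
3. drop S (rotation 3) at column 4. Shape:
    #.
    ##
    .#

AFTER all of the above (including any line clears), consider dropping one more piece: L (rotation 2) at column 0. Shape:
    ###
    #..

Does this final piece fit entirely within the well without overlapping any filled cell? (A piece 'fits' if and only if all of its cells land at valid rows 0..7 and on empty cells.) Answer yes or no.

Drop 1: I rot1 at col 6 lands with bottom-row=0; cleared 0 line(s) (total 0); column heights now [0 0 0 0 0 0 4], max=4
Drop 2: S rot3 at col 1 lands with bottom-row=0; cleared 0 line(s) (total 0); column heights now [0 3 2 0 0 0 4], max=4
Drop 3: S rot3 at col 4 lands with bottom-row=0; cleared 0 line(s) (total 0); column heights now [0 3 2 0 3 2 4], max=4
Test piece L rot2 at col 0 (width 3): heights before test = [0 3 2 0 3 2 4]; fits = True

Answer: yes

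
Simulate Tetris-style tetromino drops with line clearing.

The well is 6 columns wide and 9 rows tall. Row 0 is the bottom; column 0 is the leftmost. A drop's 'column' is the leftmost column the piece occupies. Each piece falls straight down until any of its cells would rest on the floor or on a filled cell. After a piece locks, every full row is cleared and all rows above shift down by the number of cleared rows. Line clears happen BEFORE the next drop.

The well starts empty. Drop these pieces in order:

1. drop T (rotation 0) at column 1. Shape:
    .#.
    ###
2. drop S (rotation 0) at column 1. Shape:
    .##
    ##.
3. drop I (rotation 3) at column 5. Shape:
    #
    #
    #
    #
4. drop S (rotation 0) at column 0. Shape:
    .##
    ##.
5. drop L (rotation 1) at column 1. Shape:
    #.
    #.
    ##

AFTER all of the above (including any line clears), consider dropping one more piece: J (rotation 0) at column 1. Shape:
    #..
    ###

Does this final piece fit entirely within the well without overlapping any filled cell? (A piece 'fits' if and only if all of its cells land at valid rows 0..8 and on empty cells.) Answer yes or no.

Answer: no

Derivation:
Drop 1: T rot0 at col 1 lands with bottom-row=0; cleared 0 line(s) (total 0); column heights now [0 1 2 1 0 0], max=2
Drop 2: S rot0 at col 1 lands with bottom-row=2; cleared 0 line(s) (total 0); column heights now [0 3 4 4 0 0], max=4
Drop 3: I rot3 at col 5 lands with bottom-row=0; cleared 0 line(s) (total 0); column heights now [0 3 4 4 0 4], max=4
Drop 4: S rot0 at col 0 lands with bottom-row=3; cleared 0 line(s) (total 0); column heights now [4 5 5 4 0 4], max=5
Drop 5: L rot1 at col 1 lands with bottom-row=5; cleared 0 line(s) (total 0); column heights now [4 8 6 4 0 4], max=8
Test piece J rot0 at col 1 (width 3): heights before test = [4 8 6 4 0 4]; fits = False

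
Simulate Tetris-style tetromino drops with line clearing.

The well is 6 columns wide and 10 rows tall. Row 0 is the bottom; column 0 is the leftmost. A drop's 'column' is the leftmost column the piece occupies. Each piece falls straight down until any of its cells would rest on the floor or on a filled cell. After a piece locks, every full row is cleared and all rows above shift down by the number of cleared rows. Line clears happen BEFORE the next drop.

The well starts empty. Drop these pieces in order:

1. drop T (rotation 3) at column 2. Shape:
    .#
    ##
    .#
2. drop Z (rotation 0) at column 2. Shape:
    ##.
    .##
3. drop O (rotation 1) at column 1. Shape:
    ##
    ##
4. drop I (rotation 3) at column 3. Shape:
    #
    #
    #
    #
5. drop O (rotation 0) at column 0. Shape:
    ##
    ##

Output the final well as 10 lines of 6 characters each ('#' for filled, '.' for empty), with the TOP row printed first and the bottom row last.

Answer: ......
##.#..
##.#..
.###..
.###..
..##..
...##.
...#..
..##..
...#..

Derivation:
Drop 1: T rot3 at col 2 lands with bottom-row=0; cleared 0 line(s) (total 0); column heights now [0 0 2 3 0 0], max=3
Drop 2: Z rot0 at col 2 lands with bottom-row=3; cleared 0 line(s) (total 0); column heights now [0 0 5 5 4 0], max=5
Drop 3: O rot1 at col 1 lands with bottom-row=5; cleared 0 line(s) (total 0); column heights now [0 7 7 5 4 0], max=7
Drop 4: I rot3 at col 3 lands with bottom-row=5; cleared 0 line(s) (total 0); column heights now [0 7 7 9 4 0], max=9
Drop 5: O rot0 at col 0 lands with bottom-row=7; cleared 0 line(s) (total 0); column heights now [9 9 7 9 4 0], max=9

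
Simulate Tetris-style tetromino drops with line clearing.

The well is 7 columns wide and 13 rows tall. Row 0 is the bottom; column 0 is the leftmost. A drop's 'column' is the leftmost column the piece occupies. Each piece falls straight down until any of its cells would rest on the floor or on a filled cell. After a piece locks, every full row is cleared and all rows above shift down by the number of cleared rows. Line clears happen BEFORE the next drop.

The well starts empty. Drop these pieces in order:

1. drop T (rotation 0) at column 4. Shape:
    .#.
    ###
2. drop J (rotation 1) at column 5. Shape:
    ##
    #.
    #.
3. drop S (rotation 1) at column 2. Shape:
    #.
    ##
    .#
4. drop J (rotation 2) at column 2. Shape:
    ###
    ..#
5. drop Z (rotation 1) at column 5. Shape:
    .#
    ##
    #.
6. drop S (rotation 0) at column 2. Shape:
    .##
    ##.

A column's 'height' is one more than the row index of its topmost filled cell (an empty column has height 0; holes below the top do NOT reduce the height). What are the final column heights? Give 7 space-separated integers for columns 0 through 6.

Drop 1: T rot0 at col 4 lands with bottom-row=0; cleared 0 line(s) (total 0); column heights now [0 0 0 0 1 2 1], max=2
Drop 2: J rot1 at col 5 lands with bottom-row=2; cleared 0 line(s) (total 0); column heights now [0 0 0 0 1 5 5], max=5
Drop 3: S rot1 at col 2 lands with bottom-row=0; cleared 0 line(s) (total 0); column heights now [0 0 3 2 1 5 5], max=5
Drop 4: J rot2 at col 2 lands with bottom-row=2; cleared 0 line(s) (total 0); column heights now [0 0 4 4 4 5 5], max=5
Drop 5: Z rot1 at col 5 lands with bottom-row=5; cleared 0 line(s) (total 0); column heights now [0 0 4 4 4 7 8], max=8
Drop 6: S rot0 at col 2 lands with bottom-row=4; cleared 0 line(s) (total 0); column heights now [0 0 5 6 6 7 8], max=8

Answer: 0 0 5 6 6 7 8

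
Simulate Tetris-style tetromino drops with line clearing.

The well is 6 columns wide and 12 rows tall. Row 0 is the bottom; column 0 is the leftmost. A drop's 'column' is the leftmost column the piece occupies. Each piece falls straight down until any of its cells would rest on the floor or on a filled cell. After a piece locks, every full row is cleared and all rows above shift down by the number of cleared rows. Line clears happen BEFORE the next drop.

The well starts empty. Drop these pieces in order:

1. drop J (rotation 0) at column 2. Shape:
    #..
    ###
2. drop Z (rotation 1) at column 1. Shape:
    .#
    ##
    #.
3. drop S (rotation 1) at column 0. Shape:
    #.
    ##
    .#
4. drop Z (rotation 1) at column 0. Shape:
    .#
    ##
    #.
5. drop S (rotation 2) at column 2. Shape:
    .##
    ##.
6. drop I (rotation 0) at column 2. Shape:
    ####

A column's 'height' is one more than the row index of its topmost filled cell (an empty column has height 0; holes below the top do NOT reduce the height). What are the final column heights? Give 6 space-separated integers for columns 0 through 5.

Answer: 8 9 7 7 7 7

Derivation:
Drop 1: J rot0 at col 2 lands with bottom-row=0; cleared 0 line(s) (total 0); column heights now [0 0 2 1 1 0], max=2
Drop 2: Z rot1 at col 1 lands with bottom-row=1; cleared 0 line(s) (total 0); column heights now [0 3 4 1 1 0], max=4
Drop 3: S rot1 at col 0 lands with bottom-row=3; cleared 0 line(s) (total 0); column heights now [6 5 4 1 1 0], max=6
Drop 4: Z rot1 at col 0 lands with bottom-row=6; cleared 0 line(s) (total 0); column heights now [8 9 4 1 1 0], max=9
Drop 5: S rot2 at col 2 lands with bottom-row=4; cleared 0 line(s) (total 0); column heights now [8 9 5 6 6 0], max=9
Drop 6: I rot0 at col 2 lands with bottom-row=6; cleared 0 line(s) (total 0); column heights now [8 9 7 7 7 7], max=9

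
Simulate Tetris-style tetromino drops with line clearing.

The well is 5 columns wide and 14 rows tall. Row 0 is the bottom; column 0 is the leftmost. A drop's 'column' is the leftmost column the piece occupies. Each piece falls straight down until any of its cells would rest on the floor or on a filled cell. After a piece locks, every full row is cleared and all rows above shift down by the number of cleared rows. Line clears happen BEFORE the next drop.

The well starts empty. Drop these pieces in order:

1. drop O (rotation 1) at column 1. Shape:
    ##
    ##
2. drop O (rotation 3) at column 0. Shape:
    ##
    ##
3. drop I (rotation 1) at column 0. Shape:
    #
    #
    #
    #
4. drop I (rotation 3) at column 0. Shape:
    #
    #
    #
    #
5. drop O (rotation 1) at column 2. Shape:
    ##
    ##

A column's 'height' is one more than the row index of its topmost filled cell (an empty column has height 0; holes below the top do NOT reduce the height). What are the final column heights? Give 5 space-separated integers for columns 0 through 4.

Drop 1: O rot1 at col 1 lands with bottom-row=0; cleared 0 line(s) (total 0); column heights now [0 2 2 0 0], max=2
Drop 2: O rot3 at col 0 lands with bottom-row=2; cleared 0 line(s) (total 0); column heights now [4 4 2 0 0], max=4
Drop 3: I rot1 at col 0 lands with bottom-row=4; cleared 0 line(s) (total 0); column heights now [8 4 2 0 0], max=8
Drop 4: I rot3 at col 0 lands with bottom-row=8; cleared 0 line(s) (total 0); column heights now [12 4 2 0 0], max=12
Drop 5: O rot1 at col 2 lands with bottom-row=2; cleared 0 line(s) (total 0); column heights now [12 4 4 4 0], max=12

Answer: 12 4 4 4 0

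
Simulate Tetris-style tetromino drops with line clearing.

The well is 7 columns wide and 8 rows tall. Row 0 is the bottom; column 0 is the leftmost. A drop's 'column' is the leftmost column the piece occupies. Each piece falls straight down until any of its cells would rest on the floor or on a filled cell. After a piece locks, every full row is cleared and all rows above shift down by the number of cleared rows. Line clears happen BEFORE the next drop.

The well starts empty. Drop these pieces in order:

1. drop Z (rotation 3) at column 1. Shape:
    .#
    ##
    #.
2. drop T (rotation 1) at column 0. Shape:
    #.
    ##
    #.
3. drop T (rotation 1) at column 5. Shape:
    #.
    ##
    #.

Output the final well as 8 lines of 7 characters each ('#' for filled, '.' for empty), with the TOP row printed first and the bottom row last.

Drop 1: Z rot3 at col 1 lands with bottom-row=0; cleared 0 line(s) (total 0); column heights now [0 2 3 0 0 0 0], max=3
Drop 2: T rot1 at col 0 lands with bottom-row=1; cleared 0 line(s) (total 0); column heights now [4 3 3 0 0 0 0], max=4
Drop 3: T rot1 at col 5 lands with bottom-row=0; cleared 0 line(s) (total 0); column heights now [4 3 3 0 0 3 2], max=4

Answer: .......
.......
.......
.......
#......
###..#.
###..##
.#...#.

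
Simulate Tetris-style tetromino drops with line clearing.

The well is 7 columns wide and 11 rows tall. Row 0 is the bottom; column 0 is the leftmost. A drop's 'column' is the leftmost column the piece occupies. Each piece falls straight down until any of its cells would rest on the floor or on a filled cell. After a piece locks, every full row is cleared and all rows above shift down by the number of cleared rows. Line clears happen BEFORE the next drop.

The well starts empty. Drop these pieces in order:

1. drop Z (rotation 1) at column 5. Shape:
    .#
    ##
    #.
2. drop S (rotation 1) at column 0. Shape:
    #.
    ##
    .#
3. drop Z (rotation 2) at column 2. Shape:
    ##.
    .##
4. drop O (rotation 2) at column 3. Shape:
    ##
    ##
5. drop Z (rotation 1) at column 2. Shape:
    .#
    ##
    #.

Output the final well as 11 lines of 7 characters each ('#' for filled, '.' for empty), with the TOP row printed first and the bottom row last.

Drop 1: Z rot1 at col 5 lands with bottom-row=0; cleared 0 line(s) (total 0); column heights now [0 0 0 0 0 2 3], max=3
Drop 2: S rot1 at col 0 lands with bottom-row=0; cleared 0 line(s) (total 0); column heights now [3 2 0 0 0 2 3], max=3
Drop 3: Z rot2 at col 2 lands with bottom-row=0; cleared 0 line(s) (total 0); column heights now [3 2 2 2 1 2 3], max=3
Drop 4: O rot2 at col 3 lands with bottom-row=2; cleared 0 line(s) (total 0); column heights now [3 2 2 4 4 2 3], max=4
Drop 5: Z rot1 at col 2 lands with bottom-row=3; cleared 0 line(s) (total 0); column heights now [3 2 5 6 4 2 3], max=6

Answer: .......
.......
.......
.......
.......
...#...
..##...
..###..
#..##.#
####.##
.#.###.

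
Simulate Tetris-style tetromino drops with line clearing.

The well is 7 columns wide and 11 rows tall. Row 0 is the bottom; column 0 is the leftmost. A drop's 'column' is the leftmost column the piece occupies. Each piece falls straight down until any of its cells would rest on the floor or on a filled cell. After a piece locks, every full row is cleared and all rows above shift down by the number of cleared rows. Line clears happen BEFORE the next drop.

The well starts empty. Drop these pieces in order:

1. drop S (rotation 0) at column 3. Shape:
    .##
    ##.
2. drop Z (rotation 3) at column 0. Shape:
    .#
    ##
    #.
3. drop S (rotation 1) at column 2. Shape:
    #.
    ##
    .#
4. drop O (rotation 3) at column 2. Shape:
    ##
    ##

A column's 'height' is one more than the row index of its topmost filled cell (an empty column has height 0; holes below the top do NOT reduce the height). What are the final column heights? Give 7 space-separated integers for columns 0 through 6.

Drop 1: S rot0 at col 3 lands with bottom-row=0; cleared 0 line(s) (total 0); column heights now [0 0 0 1 2 2 0], max=2
Drop 2: Z rot3 at col 0 lands with bottom-row=0; cleared 0 line(s) (total 0); column heights now [2 3 0 1 2 2 0], max=3
Drop 3: S rot1 at col 2 lands with bottom-row=1; cleared 0 line(s) (total 0); column heights now [2 3 4 3 2 2 0], max=4
Drop 4: O rot3 at col 2 lands with bottom-row=4; cleared 0 line(s) (total 0); column heights now [2 3 6 6 2 2 0], max=6

Answer: 2 3 6 6 2 2 0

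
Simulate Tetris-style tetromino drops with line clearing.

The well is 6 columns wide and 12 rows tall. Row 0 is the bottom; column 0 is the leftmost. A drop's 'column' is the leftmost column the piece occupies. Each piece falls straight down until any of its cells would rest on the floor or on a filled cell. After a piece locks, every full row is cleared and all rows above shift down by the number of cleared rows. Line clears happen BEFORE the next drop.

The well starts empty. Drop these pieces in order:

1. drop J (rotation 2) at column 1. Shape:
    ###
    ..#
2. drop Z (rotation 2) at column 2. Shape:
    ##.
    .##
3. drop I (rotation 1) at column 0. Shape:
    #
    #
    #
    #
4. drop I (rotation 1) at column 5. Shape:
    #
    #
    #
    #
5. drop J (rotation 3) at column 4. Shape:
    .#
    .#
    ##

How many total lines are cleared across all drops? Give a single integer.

Drop 1: J rot2 at col 1 lands with bottom-row=0; cleared 0 line(s) (total 0); column heights now [0 2 2 2 0 0], max=2
Drop 2: Z rot2 at col 2 lands with bottom-row=2; cleared 0 line(s) (total 0); column heights now [0 2 4 4 3 0], max=4
Drop 3: I rot1 at col 0 lands with bottom-row=0; cleared 0 line(s) (total 0); column heights now [4 2 4 4 3 0], max=4
Drop 4: I rot1 at col 5 lands with bottom-row=0; cleared 0 line(s) (total 0); column heights now [4 2 4 4 3 4], max=4
Drop 5: J rot3 at col 4 lands with bottom-row=4; cleared 0 line(s) (total 0); column heights now [4 2 4 4 5 7], max=7

Answer: 0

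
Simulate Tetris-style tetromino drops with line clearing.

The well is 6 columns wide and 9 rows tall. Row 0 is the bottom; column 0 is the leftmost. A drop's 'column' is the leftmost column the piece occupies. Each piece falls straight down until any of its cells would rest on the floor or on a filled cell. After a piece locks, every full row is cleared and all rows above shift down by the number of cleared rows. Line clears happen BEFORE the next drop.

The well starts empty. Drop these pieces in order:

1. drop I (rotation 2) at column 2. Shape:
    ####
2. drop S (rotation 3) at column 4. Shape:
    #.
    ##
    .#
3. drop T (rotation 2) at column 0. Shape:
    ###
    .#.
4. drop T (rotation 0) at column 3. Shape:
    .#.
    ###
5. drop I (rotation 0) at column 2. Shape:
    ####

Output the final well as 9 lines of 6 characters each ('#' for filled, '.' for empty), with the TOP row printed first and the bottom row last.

Answer: ......
......
..####
....#.
...###
....#.
....##
###..#
.#####

Derivation:
Drop 1: I rot2 at col 2 lands with bottom-row=0; cleared 0 line(s) (total 0); column heights now [0 0 1 1 1 1], max=1
Drop 2: S rot3 at col 4 lands with bottom-row=1; cleared 0 line(s) (total 0); column heights now [0 0 1 1 4 3], max=4
Drop 3: T rot2 at col 0 lands with bottom-row=0; cleared 0 line(s) (total 0); column heights now [2 2 2 1 4 3], max=4
Drop 4: T rot0 at col 3 lands with bottom-row=4; cleared 0 line(s) (total 0); column heights now [2 2 2 5 6 5], max=6
Drop 5: I rot0 at col 2 lands with bottom-row=6; cleared 0 line(s) (total 0); column heights now [2 2 7 7 7 7], max=7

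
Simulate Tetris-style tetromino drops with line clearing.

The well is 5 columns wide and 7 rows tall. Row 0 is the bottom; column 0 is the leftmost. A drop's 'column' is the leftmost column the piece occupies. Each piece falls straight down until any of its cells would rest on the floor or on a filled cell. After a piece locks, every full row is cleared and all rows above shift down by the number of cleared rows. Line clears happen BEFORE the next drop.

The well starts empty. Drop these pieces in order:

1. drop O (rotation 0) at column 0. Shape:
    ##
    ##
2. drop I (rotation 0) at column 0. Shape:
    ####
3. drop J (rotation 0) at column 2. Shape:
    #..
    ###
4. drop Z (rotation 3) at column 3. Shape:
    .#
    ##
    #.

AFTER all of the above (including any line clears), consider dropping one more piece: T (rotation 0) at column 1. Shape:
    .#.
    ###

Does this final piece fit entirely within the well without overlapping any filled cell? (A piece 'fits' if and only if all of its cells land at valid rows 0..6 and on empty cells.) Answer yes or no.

Drop 1: O rot0 at col 0 lands with bottom-row=0; cleared 0 line(s) (total 0); column heights now [2 2 0 0 0], max=2
Drop 2: I rot0 at col 0 lands with bottom-row=2; cleared 0 line(s) (total 0); column heights now [3 3 3 3 0], max=3
Drop 3: J rot0 at col 2 lands with bottom-row=3; cleared 0 line(s) (total 0); column heights now [3 3 5 4 4], max=5
Drop 4: Z rot3 at col 3 lands with bottom-row=4; cleared 0 line(s) (total 0); column heights now [3 3 5 6 7], max=7
Test piece T rot0 at col 1 (width 3): heights before test = [3 3 5 6 7]; fits = False

Answer: no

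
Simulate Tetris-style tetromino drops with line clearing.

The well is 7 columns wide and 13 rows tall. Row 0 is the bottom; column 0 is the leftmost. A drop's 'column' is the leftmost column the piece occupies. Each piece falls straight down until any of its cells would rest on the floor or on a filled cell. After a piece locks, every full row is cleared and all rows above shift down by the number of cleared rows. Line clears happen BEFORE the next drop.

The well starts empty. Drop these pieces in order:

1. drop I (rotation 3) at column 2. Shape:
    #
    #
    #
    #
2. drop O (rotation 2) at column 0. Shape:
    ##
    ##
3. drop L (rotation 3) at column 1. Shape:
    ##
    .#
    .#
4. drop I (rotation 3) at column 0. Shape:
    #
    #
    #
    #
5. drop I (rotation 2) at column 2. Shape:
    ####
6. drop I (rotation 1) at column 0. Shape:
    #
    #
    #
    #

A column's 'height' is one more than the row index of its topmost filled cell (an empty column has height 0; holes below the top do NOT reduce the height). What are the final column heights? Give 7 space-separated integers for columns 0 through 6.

Answer: 10 7 8 8 8 8 0

Derivation:
Drop 1: I rot3 at col 2 lands with bottom-row=0; cleared 0 line(s) (total 0); column heights now [0 0 4 0 0 0 0], max=4
Drop 2: O rot2 at col 0 lands with bottom-row=0; cleared 0 line(s) (total 0); column heights now [2 2 4 0 0 0 0], max=4
Drop 3: L rot3 at col 1 lands with bottom-row=4; cleared 0 line(s) (total 0); column heights now [2 7 7 0 0 0 0], max=7
Drop 4: I rot3 at col 0 lands with bottom-row=2; cleared 0 line(s) (total 0); column heights now [6 7 7 0 0 0 0], max=7
Drop 5: I rot2 at col 2 lands with bottom-row=7; cleared 0 line(s) (total 0); column heights now [6 7 8 8 8 8 0], max=8
Drop 6: I rot1 at col 0 lands with bottom-row=6; cleared 0 line(s) (total 0); column heights now [10 7 8 8 8 8 0], max=10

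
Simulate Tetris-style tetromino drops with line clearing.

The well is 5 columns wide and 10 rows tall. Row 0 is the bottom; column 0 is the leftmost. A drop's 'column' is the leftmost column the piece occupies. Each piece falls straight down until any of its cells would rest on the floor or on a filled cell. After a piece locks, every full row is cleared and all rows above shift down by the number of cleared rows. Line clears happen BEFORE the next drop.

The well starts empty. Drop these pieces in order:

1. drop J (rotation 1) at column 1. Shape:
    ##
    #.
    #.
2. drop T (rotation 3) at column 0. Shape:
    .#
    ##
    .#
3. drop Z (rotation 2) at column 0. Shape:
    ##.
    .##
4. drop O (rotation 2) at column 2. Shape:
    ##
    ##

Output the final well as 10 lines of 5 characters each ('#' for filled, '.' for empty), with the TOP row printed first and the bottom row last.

Answer: .....
..##.
####.
.##..
.#...
##...
.#...
.##..
.#...
.#...

Derivation:
Drop 1: J rot1 at col 1 lands with bottom-row=0; cleared 0 line(s) (total 0); column heights now [0 3 3 0 0], max=3
Drop 2: T rot3 at col 0 lands with bottom-row=3; cleared 0 line(s) (total 0); column heights now [5 6 3 0 0], max=6
Drop 3: Z rot2 at col 0 lands with bottom-row=6; cleared 0 line(s) (total 0); column heights now [8 8 7 0 0], max=8
Drop 4: O rot2 at col 2 lands with bottom-row=7; cleared 0 line(s) (total 0); column heights now [8 8 9 9 0], max=9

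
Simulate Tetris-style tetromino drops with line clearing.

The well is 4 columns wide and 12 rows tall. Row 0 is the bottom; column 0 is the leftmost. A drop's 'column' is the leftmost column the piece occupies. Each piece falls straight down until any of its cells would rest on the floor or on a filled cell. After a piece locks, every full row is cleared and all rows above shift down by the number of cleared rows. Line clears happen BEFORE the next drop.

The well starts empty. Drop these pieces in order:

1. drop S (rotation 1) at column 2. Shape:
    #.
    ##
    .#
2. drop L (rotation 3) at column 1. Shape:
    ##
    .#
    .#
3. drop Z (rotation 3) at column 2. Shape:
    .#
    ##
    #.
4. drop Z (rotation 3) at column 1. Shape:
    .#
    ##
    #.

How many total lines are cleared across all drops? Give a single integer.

Drop 1: S rot1 at col 2 lands with bottom-row=0; cleared 0 line(s) (total 0); column heights now [0 0 3 2], max=3
Drop 2: L rot3 at col 1 lands with bottom-row=3; cleared 0 line(s) (total 0); column heights now [0 6 6 2], max=6
Drop 3: Z rot3 at col 2 lands with bottom-row=6; cleared 0 line(s) (total 0); column heights now [0 6 8 9], max=9
Drop 4: Z rot3 at col 1 lands with bottom-row=7; cleared 0 line(s) (total 0); column heights now [0 9 10 9], max=10

Answer: 0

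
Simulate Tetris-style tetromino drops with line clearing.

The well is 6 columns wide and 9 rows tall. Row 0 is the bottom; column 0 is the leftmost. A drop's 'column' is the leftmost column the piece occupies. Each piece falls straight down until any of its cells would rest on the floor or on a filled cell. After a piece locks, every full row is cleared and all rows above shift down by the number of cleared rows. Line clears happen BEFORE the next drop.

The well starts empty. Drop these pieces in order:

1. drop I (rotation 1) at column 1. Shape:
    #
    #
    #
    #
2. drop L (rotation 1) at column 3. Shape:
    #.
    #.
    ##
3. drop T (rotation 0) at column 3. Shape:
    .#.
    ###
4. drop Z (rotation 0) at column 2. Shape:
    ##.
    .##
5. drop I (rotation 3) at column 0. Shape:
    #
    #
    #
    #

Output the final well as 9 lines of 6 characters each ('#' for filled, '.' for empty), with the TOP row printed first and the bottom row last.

Drop 1: I rot1 at col 1 lands with bottom-row=0; cleared 0 line(s) (total 0); column heights now [0 4 0 0 0 0], max=4
Drop 2: L rot1 at col 3 lands with bottom-row=0; cleared 0 line(s) (total 0); column heights now [0 4 0 3 1 0], max=4
Drop 3: T rot0 at col 3 lands with bottom-row=3; cleared 0 line(s) (total 0); column heights now [0 4 0 4 5 4], max=5
Drop 4: Z rot0 at col 2 lands with bottom-row=5; cleared 0 line(s) (total 0); column heights now [0 4 7 7 6 4], max=7
Drop 5: I rot3 at col 0 lands with bottom-row=0; cleared 0 line(s) (total 0); column heights now [4 4 7 7 6 4], max=7

Answer: ......
......
..##..
...##.
....#.
##.###
##.#..
##.#..
##.##.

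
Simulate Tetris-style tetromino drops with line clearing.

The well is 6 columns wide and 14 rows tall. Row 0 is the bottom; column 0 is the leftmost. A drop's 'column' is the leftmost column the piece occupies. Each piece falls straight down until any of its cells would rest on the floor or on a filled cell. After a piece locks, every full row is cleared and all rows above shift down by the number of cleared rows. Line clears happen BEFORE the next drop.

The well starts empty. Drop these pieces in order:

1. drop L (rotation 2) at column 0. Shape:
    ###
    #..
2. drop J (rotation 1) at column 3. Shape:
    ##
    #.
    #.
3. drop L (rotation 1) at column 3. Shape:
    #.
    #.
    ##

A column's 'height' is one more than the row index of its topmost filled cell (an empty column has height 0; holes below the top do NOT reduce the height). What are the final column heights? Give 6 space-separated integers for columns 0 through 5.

Answer: 2 2 2 6 4 0

Derivation:
Drop 1: L rot2 at col 0 lands with bottom-row=0; cleared 0 line(s) (total 0); column heights now [2 2 2 0 0 0], max=2
Drop 2: J rot1 at col 3 lands with bottom-row=0; cleared 0 line(s) (total 0); column heights now [2 2 2 3 3 0], max=3
Drop 3: L rot1 at col 3 lands with bottom-row=3; cleared 0 line(s) (total 0); column heights now [2 2 2 6 4 0], max=6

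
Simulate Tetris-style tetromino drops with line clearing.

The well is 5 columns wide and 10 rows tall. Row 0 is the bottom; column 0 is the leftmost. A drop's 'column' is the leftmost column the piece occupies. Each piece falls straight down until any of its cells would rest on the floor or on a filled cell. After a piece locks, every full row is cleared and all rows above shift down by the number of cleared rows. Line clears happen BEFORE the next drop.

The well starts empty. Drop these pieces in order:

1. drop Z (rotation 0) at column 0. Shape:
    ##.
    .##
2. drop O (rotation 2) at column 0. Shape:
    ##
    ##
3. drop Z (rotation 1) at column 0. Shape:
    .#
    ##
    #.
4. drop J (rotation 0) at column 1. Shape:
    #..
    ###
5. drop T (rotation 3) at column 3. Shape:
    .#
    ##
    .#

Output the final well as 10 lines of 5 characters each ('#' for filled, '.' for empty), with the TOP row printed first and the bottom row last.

Drop 1: Z rot0 at col 0 lands with bottom-row=0; cleared 0 line(s) (total 0); column heights now [2 2 1 0 0], max=2
Drop 2: O rot2 at col 0 lands with bottom-row=2; cleared 0 line(s) (total 0); column heights now [4 4 1 0 0], max=4
Drop 3: Z rot1 at col 0 lands with bottom-row=4; cleared 0 line(s) (total 0); column heights now [6 7 1 0 0], max=7
Drop 4: J rot0 at col 1 lands with bottom-row=7; cleared 0 line(s) (total 0); column heights now [6 9 8 8 0], max=9
Drop 5: T rot3 at col 3 lands with bottom-row=7; cleared 0 line(s) (total 0); column heights now [6 9 8 9 10], max=10

Answer: ....#
.#.##
.####
.#...
##...
#....
##...
##...
##...
.##..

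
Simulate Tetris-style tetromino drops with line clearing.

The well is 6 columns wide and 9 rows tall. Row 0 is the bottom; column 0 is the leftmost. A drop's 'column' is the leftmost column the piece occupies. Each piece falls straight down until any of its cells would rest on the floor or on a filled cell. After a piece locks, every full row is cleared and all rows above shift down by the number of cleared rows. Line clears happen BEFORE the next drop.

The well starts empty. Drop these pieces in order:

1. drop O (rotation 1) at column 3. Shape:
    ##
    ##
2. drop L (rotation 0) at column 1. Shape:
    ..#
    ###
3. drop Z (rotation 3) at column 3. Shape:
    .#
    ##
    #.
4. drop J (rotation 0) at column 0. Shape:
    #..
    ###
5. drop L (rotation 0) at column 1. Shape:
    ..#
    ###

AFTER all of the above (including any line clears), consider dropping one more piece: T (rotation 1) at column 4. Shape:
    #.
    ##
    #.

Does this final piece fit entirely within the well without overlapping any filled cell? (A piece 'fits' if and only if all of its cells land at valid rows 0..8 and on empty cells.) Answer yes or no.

Answer: no

Derivation:
Drop 1: O rot1 at col 3 lands with bottom-row=0; cleared 0 line(s) (total 0); column heights now [0 0 0 2 2 0], max=2
Drop 2: L rot0 at col 1 lands with bottom-row=2; cleared 0 line(s) (total 0); column heights now [0 3 3 4 2 0], max=4
Drop 3: Z rot3 at col 3 lands with bottom-row=4; cleared 0 line(s) (total 0); column heights now [0 3 3 6 7 0], max=7
Drop 4: J rot0 at col 0 lands with bottom-row=3; cleared 0 line(s) (total 0); column heights now [5 4 4 6 7 0], max=7
Drop 5: L rot0 at col 1 lands with bottom-row=6; cleared 0 line(s) (total 0); column heights now [5 7 7 8 7 0], max=8
Test piece T rot1 at col 4 (width 2): heights before test = [5 7 7 8 7 0]; fits = False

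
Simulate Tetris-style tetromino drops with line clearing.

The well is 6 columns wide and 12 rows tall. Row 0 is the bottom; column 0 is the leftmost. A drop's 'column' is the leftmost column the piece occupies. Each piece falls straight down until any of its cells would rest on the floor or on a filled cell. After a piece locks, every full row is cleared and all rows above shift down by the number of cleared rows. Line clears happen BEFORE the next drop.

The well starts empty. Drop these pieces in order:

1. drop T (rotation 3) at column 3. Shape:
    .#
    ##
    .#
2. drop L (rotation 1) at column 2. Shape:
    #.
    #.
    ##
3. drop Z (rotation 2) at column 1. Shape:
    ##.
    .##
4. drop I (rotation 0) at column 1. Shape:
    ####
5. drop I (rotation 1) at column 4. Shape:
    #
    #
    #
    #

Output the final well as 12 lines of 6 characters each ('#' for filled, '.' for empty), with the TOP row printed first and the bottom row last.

Drop 1: T rot3 at col 3 lands with bottom-row=0; cleared 0 line(s) (total 0); column heights now [0 0 0 2 3 0], max=3
Drop 2: L rot1 at col 2 lands with bottom-row=2; cleared 0 line(s) (total 0); column heights now [0 0 5 3 3 0], max=5
Drop 3: Z rot2 at col 1 lands with bottom-row=5; cleared 0 line(s) (total 0); column heights now [0 7 7 6 3 0], max=7
Drop 4: I rot0 at col 1 lands with bottom-row=7; cleared 0 line(s) (total 0); column heights now [0 8 8 8 8 0], max=8
Drop 5: I rot1 at col 4 lands with bottom-row=8; cleared 0 line(s) (total 0); column heights now [0 8 8 8 12 0], max=12

Answer: ....#.
....#.
....#.
....#.
.####.
.##...
..##..
..#...
..#...
..###.
...##.
....#.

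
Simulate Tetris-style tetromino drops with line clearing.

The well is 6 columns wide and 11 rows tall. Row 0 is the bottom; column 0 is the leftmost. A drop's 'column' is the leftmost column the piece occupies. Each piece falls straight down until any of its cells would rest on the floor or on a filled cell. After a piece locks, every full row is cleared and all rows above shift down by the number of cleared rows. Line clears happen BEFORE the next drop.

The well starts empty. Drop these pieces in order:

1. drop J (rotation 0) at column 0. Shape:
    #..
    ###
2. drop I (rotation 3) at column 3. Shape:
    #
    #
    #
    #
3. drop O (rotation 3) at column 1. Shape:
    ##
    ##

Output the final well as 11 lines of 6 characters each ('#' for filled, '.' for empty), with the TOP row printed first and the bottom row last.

Drop 1: J rot0 at col 0 lands with bottom-row=0; cleared 0 line(s) (total 0); column heights now [2 1 1 0 0 0], max=2
Drop 2: I rot3 at col 3 lands with bottom-row=0; cleared 0 line(s) (total 0); column heights now [2 1 1 4 0 0], max=4
Drop 3: O rot3 at col 1 lands with bottom-row=1; cleared 0 line(s) (total 0); column heights now [2 3 3 4 0 0], max=4

Answer: ......
......
......
......
......
......
......
...#..
.###..
####..
####..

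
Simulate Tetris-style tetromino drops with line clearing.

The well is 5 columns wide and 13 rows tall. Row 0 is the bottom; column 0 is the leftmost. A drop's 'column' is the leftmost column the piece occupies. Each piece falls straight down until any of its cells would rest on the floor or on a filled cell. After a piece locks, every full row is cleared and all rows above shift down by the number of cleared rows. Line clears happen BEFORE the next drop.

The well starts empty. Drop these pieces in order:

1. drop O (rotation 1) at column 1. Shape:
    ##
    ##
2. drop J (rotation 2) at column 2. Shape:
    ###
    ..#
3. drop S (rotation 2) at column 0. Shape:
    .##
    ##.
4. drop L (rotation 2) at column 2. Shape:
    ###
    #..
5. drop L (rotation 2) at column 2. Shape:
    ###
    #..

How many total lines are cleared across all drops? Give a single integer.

Drop 1: O rot1 at col 1 lands with bottom-row=0; cleared 0 line(s) (total 0); column heights now [0 2 2 0 0], max=2
Drop 2: J rot2 at col 2 lands with bottom-row=1; cleared 0 line(s) (total 0); column heights now [0 2 3 3 3], max=3
Drop 3: S rot2 at col 0 lands with bottom-row=2; cleared 1 line(s) (total 1); column heights now [0 3 3 0 2], max=3
Drop 4: L rot2 at col 2 lands with bottom-row=3; cleared 0 line(s) (total 1); column heights now [0 3 5 5 5], max=5
Drop 5: L rot2 at col 2 lands with bottom-row=5; cleared 0 line(s) (total 1); column heights now [0 3 7 7 7], max=7

Answer: 1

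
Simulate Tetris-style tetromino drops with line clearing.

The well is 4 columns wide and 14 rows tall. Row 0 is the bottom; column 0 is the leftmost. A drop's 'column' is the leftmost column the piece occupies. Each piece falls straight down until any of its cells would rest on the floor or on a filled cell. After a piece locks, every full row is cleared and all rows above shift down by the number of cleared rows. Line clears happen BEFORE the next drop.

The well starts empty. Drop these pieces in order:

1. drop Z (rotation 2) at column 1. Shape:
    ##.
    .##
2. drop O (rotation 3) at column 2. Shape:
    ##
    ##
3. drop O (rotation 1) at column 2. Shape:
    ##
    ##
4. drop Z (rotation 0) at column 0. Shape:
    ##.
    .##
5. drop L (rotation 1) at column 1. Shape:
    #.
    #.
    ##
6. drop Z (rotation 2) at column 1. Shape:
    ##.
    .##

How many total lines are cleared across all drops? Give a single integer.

Answer: 0

Derivation:
Drop 1: Z rot2 at col 1 lands with bottom-row=0; cleared 0 line(s) (total 0); column heights now [0 2 2 1], max=2
Drop 2: O rot3 at col 2 lands with bottom-row=2; cleared 0 line(s) (total 0); column heights now [0 2 4 4], max=4
Drop 3: O rot1 at col 2 lands with bottom-row=4; cleared 0 line(s) (total 0); column heights now [0 2 6 6], max=6
Drop 4: Z rot0 at col 0 lands with bottom-row=6; cleared 0 line(s) (total 0); column heights now [8 8 7 6], max=8
Drop 5: L rot1 at col 1 lands with bottom-row=8; cleared 0 line(s) (total 0); column heights now [8 11 9 6], max=11
Drop 6: Z rot2 at col 1 lands with bottom-row=10; cleared 0 line(s) (total 0); column heights now [8 12 12 11], max=12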